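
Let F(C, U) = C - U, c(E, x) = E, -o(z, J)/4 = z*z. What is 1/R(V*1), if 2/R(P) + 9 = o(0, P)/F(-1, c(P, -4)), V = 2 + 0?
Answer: -9/2 ≈ -4.5000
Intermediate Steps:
V = 2
o(z, J) = -4*z**2 (o(z, J) = -4*z*z = -4*z**2)
R(P) = -2/9 (R(P) = 2/(-9 + (-4*0**2)/(-1 - P)) = 2/(-9 + (-4*0)/(-1 - P)) = 2/(-9 + 0/(-1 - P)) = 2/(-9 + 0) = 2/(-9) = 2*(-1/9) = -2/9)
1/R(V*1) = 1/(-2/9) = -9/2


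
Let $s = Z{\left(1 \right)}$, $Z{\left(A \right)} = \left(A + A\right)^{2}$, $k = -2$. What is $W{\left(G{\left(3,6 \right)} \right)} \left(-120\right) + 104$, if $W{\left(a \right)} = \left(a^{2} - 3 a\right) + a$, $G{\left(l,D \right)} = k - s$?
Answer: $-5656$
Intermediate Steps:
$Z{\left(A \right)} = 4 A^{2}$ ($Z{\left(A \right)} = \left(2 A\right)^{2} = 4 A^{2}$)
$s = 4$ ($s = 4 \cdot 1^{2} = 4 \cdot 1 = 4$)
$G{\left(l,D \right)} = -6$ ($G{\left(l,D \right)} = -2 - 4 = -6$)
$W{\left(a \right)} = a^{2} - 2 a$
$W{\left(G{\left(3,6 \right)} \right)} \left(-120\right) + 104 = - 6 \left(-2 - 6\right) \left(-120\right) + 104 = \left(-6\right) \left(-8\right) \left(-120\right) + 104 = 48 \left(-120\right) + 104 = -5760 + 104 = -5656$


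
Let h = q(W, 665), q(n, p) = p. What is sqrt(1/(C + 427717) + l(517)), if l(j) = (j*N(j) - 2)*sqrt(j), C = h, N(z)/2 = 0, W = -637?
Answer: sqrt(47598 - 40780252872*sqrt(517))/142794 ≈ 6.7435*I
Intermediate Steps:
h = 665
N(z) = 0 (N(z) = 2*0 = 0)
C = 665
l(j) = -2*sqrt(j) (l(j) = (j*0 - 2)*sqrt(j) = (0 - 2)*sqrt(j) = -2*sqrt(j))
sqrt(1/(C + 427717) + l(517)) = sqrt(1/(665 + 427717) - 2*sqrt(517)) = sqrt(1/428382 - 2*sqrt(517))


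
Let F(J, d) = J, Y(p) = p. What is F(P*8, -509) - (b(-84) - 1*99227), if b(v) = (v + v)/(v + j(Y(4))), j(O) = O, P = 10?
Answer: 993049/10 ≈ 99305.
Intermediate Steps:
b(v) = 2*v/(4 + v) (b(v) = (v + v)/(v + 4) = (2*v)/(4 + v) = 2*v/(4 + v))
F(P*8, -509) - (b(-84) - 1*99227) = 10*8 - (2*(-84)/(4 - 84) - 1*99227) = 80 - (2*(-84)/(-80) - 99227) = 80 - (2*(-84)*(-1/80) - 99227) = 80 - (21/10 - 99227) = 80 - 1*(-992249/10) = 80 + 992249/10 = 993049/10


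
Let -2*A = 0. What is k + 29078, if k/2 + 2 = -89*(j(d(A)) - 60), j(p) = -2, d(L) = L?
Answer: 40110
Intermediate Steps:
A = 0 (A = -½*0 = 0)
k = 11032 (k = -4 + 2*(-89*(-2 - 60)) = -4 + 2*(-89*(-62)) = -4 + 2*5518 = -4 + 11036 = 11032)
k + 29078 = 11032 + 29078 = 40110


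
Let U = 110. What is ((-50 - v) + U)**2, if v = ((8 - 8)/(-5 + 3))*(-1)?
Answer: 3600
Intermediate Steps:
v = 0 (v = (0/(-2))*(-1) = (0*(-1/2))*(-1) = 0*(-1) = 0)
((-50 - v) + U)**2 = ((-50 - 1*0) + 110)**2 = ((-50 + 0) + 110)**2 = (-50 + 110)**2 = 60**2 = 3600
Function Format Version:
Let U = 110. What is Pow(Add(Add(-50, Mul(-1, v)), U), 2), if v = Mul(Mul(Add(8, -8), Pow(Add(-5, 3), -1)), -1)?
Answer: 3600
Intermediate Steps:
v = 0 (v = Mul(Mul(0, Pow(-2, -1)), -1) = Mul(Mul(0, Rational(-1, 2)), -1) = Mul(0, -1) = 0)
Pow(Add(Add(-50, Mul(-1, v)), U), 2) = Pow(Add(Add(-50, Mul(-1, 0)), 110), 2) = Pow(Add(Add(-50, 0), 110), 2) = Pow(Add(-50, 110), 2) = Pow(60, 2) = 3600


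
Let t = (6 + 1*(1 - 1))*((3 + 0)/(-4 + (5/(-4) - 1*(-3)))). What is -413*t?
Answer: 3304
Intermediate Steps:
t = -8 (t = (6 + 1*0)*(3/(-4 + (5*(-1/4) + 3))) = (6 + 0)*(3/(-4 + (-5/4 + 3))) = 6*(3/(-4 + 7/4)) = 6*(3/(-9/4)) = 6*(3*(-4/9)) = 6*(-4/3) = -8)
-413*t = -413*(-8) = 3304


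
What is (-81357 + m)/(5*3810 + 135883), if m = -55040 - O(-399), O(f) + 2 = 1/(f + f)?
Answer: -108843209/123636534 ≈ -0.88035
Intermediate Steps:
O(f) = -2 + 1/(2*f) (O(f) = -2 + 1/(f + f) = -2 + 1/(2*f))
m = -43920323/798 (m = -55040 - (-2 + (½)/(-399)) = -55040 - (-2 + (½)*(-1/399)) = -55040 - (-2 - 1/798) = -55040 - 1*(-1597/798) = -55040 + 1597/798 = -43920323/798 ≈ -55038.)
(-81357 + m)/(5*3810 + 135883) = (-81357 - 43920323/798)/(5*3810 + 135883) = -108843209/(798*(19050 + 135883)) = -108843209/798/154933 = -108843209/798*1/154933 = -108843209/123636534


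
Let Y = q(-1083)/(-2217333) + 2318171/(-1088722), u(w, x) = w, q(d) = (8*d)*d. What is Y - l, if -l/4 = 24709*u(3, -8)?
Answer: 238590838326511867/804686406142 ≈ 2.9650e+5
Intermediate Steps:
q(d) = 8*d²
Y = -5118585840269/804686406142 (Y = (8*(-1083)²)/(-2217333) + 2318171/(-1088722) = (8*1172889)*(-1/2217333) + 2318171*(-1/1088722) = 9383112*(-1/2217333) - 2318171/1088722 = -3127704/739111 - 2318171/1088722 = -5118585840269/804686406142 ≈ -6.3610)
l = -296508 (l = -98836*3 = -4*74127 = -296508)
Y - l = -5118585840269/804686406142 - 1*(-296508) = -5118585840269/804686406142 + 296508 = 238590838326511867/804686406142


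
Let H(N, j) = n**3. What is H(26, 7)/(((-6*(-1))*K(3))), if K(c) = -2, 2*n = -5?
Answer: 125/96 ≈ 1.3021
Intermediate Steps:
n = -5/2 (n = (1/2)*(-5) = -5/2 ≈ -2.5000)
H(N, j) = -125/8 (H(N, j) = (-5/2)**3 = -125/8)
H(26, 7)/(((-6*(-1))*K(3))) = -125/(8*(-6*(-1)*(-2))) = -125/(8*(6*(-2))) = -125/8/(-12) = -125/8*(-1/12) = 125/96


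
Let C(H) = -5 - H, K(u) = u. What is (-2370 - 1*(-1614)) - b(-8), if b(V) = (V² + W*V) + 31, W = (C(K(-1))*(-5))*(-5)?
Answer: -1651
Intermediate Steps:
W = -100 (W = ((-5 - 1*(-1))*(-5))*(-5) = ((-5 + 1)*(-5))*(-5) = -4*(-5)*(-5) = 20*(-5) = -100)
b(V) = 31 + V² - 100*V (b(V) = (V² - 100*V) + 31 = 31 + V² - 100*V)
(-2370 - 1*(-1614)) - b(-8) = (-2370 - 1*(-1614)) - (31 + (-8)² - 100*(-8)) = (-2370 + 1614) - (31 + 64 + 800) = -756 - 1*895 = -756 - 895 = -1651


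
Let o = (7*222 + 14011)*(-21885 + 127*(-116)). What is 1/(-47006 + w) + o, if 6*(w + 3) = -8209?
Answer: -165433540618121/290263 ≈ -5.6994e+8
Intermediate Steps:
w = -8227/6 (w = -3 + (⅙)*(-8209) = -3 - 8209/6 = -8227/6 ≈ -1371.2)
o = -569943605 (o = (1554 + 14011)*(-21885 - 14732) = 15565*(-36617) = -569943605)
1/(-47006 + w) + o = 1/(-47006 - 8227/6) - 569943605 = 1/(-290263/6) - 569943605 = -6/290263 - 569943605 = -165433540618121/290263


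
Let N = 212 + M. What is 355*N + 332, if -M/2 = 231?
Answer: -88418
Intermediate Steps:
M = -462 (M = -2*231 = -462)
N = -250 (N = 212 - 462 = -250)
355*N + 332 = 355*(-250) + 332 = -88750 + 332 = -88418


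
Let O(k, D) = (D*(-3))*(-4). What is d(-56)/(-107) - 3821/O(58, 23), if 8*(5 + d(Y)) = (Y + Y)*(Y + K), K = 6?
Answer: -600667/29532 ≈ -20.340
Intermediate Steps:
O(k, D) = 12*D (O(k, D) = -3*D*(-4) = 12*D)
d(Y) = -5 + Y*(6 + Y)/4 (d(Y) = -5 + ((Y + Y)*(Y + 6))/8 = -5 + ((2*Y)*(6 + Y))/8 = -5 + (2*Y*(6 + Y))/8 = -5 + Y*(6 + Y)/4)
d(-56)/(-107) - 3821/O(58, 23) = (-5 + (1/4)*(-56)**2 + (3/2)*(-56))/(-107) - 3821/(12*23) = (-5 + (1/4)*3136 - 84)*(-1/107) - 3821/276 = (-5 + 784 - 84)*(-1/107) - 3821*1/276 = 695*(-1/107) - 3821/276 = -695/107 - 3821/276 = -600667/29532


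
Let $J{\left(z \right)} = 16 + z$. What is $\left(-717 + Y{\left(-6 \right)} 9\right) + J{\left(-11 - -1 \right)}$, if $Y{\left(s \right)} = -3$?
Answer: $-738$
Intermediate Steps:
$\left(-717 + Y{\left(-6 \right)} 9\right) + J{\left(-11 - -1 \right)} = \left(-717 - 27\right) + \left(16 - 10\right) = \left(-717 - 27\right) + \left(16 + \left(-11 + 1\right)\right) = -744 + \left(16 - 10\right) = -744 + 6 = -738$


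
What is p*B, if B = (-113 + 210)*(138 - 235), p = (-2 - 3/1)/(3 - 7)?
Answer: -47045/4 ≈ -11761.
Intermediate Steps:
p = 5/4 (p = (-2 - 3*1)/(-4) = (-2 - 3)*(-¼) = -5*(-¼) = 5/4 ≈ 1.2500)
B = -9409 (B = 97*(-97) = -9409)
p*B = (5/4)*(-9409) = -47045/4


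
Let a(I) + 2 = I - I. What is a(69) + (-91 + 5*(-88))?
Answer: -533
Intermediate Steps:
a(I) = -2 (a(I) = -2 + (I - I) = -2 + 0 = -2)
a(69) + (-91 + 5*(-88)) = -2 + (-91 + 5*(-88)) = -2 + (-91 - 440) = -2 - 531 = -533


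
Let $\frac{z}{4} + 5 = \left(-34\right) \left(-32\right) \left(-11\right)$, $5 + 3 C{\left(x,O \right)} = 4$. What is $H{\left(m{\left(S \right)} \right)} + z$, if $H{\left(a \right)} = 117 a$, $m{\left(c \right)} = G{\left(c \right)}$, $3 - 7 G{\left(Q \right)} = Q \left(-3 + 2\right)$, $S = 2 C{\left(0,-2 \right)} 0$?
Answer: $- \frac{334893}{7} \approx -47842.0$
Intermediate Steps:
$C{\left(x,O \right)} = - \frac{1}{3}$ ($C{\left(x,O \right)} = - \frac{5}{3} + \frac{1}{3} \cdot 4 = - \frac{5}{3} + \frac{4}{3} = - \frac{1}{3}$)
$S = 0$ ($S = 2 \left(- \frac{1}{3}\right) 0 = \left(- \frac{2}{3}\right) 0 = 0$)
$G{\left(Q \right)} = \frac{3}{7} + \frac{Q}{7}$ ($G{\left(Q \right)} = \frac{3}{7} - \frac{Q \left(-3 + 2\right)}{7} = \frac{3}{7} - \frac{Q \left(-1\right)}{7} = \frac{3}{7} - \frac{\left(-1\right) Q}{7} = \frac{3}{7} + \frac{Q}{7}$)
$m{\left(c \right)} = \frac{3}{7} + \frac{c}{7}$
$z = -47892$ ($z = -20 + 4 \left(-34\right) \left(-32\right) \left(-11\right) = -20 + 4 \cdot 1088 \left(-11\right) = -20 + 4 \left(-11968\right) = -20 - 47872 = -47892$)
$H{\left(m{\left(S \right)} \right)} + z = 117 \left(\frac{3}{7} + \frac{1}{7} \cdot 0\right) - 47892 = 117 \left(\frac{3}{7} + 0\right) - 47892 = 117 \cdot \frac{3}{7} - 47892 = \frac{351}{7} - 47892 = - \frac{334893}{7}$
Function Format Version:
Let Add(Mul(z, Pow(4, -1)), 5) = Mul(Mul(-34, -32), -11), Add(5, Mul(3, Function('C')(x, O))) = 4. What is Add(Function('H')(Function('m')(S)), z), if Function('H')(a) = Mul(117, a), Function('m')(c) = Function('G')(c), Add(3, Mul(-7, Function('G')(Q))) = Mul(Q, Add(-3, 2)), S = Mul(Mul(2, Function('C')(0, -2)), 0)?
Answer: Rational(-334893, 7) ≈ -47842.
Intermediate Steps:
Function('C')(x, O) = Rational(-1, 3) (Function('C')(x, O) = Add(Rational(-5, 3), Mul(Rational(1, 3), 4)) = Add(Rational(-5, 3), Rational(4, 3)) = Rational(-1, 3))
S = 0 (S = Mul(Mul(2, Rational(-1, 3)), 0) = Mul(Rational(-2, 3), 0) = 0)
Function('G')(Q) = Add(Rational(3, 7), Mul(Rational(1, 7), Q)) (Function('G')(Q) = Add(Rational(3, 7), Mul(Rational(-1, 7), Mul(Q, Add(-3, 2)))) = Add(Rational(3, 7), Mul(Rational(-1, 7), Mul(Q, -1))) = Add(Rational(3, 7), Mul(Rational(-1, 7), Mul(-1, Q))) = Add(Rational(3, 7), Mul(Rational(1, 7), Q)))
Function('m')(c) = Add(Rational(3, 7), Mul(Rational(1, 7), c))
z = -47892 (z = Add(-20, Mul(4, Mul(Mul(-34, -32), -11))) = Add(-20, Mul(4, Mul(1088, -11))) = Add(-20, Mul(4, -11968)) = Add(-20, -47872) = -47892)
Add(Function('H')(Function('m')(S)), z) = Add(Mul(117, Add(Rational(3, 7), Mul(Rational(1, 7), 0))), -47892) = Add(Mul(117, Add(Rational(3, 7), 0)), -47892) = Add(Mul(117, Rational(3, 7)), -47892) = Add(Rational(351, 7), -47892) = Rational(-334893, 7)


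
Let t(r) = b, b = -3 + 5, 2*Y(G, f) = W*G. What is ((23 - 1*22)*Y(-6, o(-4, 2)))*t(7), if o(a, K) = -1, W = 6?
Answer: -36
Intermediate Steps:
Y(G, f) = 3*G (Y(G, f) = (6*G)/2 = 3*G)
b = 2
t(r) = 2
((23 - 1*22)*Y(-6, o(-4, 2)))*t(7) = ((23 - 1*22)*(3*(-6)))*2 = ((23 - 22)*(-18))*2 = (1*(-18))*2 = -18*2 = -36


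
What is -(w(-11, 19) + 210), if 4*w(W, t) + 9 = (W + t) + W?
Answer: -207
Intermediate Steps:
w(W, t) = -9/4 + W/2 + t/4 (w(W, t) = -9/4 + ((W + t) + W)/4 = -9/4 + (t + 2*W)/4 = -9/4 + (W/2 + t/4) = -9/4 + W/2 + t/4)
-(w(-11, 19) + 210) = -((-9/4 + (½)*(-11) + (¼)*19) + 210) = -((-9/4 - 11/2 + 19/4) + 210) = -(-3 + 210) = -1*207 = -207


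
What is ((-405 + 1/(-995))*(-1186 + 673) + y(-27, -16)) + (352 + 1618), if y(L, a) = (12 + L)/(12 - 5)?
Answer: 1460792941/6965 ≈ 2.0973e+5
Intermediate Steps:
y(L, a) = 12/7 + L/7 (y(L, a) = (12 + L)/7 = (12 + L)*(⅐) = 12/7 + L/7)
((-405 + 1/(-995))*(-1186 + 673) + y(-27, -16)) + (352 + 1618) = ((-405 + 1/(-995))*(-1186 + 673) + (12/7 + (⅐)*(-27))) + (352 + 1618) = ((-405 - 1/995)*(-513) + (12/7 - 27/7)) + 1970 = (-402976/995*(-513) - 15/7) + 1970 = (206726688/995 - 15/7) + 1970 = 1447071891/6965 + 1970 = 1460792941/6965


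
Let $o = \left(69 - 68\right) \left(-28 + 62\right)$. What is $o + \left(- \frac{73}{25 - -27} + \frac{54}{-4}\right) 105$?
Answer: $- \frac{79607}{52} \approx -1530.9$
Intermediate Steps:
$o = 34$ ($o = 1 \cdot 34 = 34$)
$o + \left(- \frac{73}{25 - -27} + \frac{54}{-4}\right) 105 = 34 + \left(- \frac{73}{25 - -27} + \frac{54}{-4}\right) 105 = 34 + \left(- \frac{73}{25 + 27} + 54 \left(- \frac{1}{4}\right)\right) 105 = 34 + \left(- \frac{73}{52} - \frac{27}{2}\right) 105 = 34 - \frac{81375}{52} = - \frac{79607}{52}$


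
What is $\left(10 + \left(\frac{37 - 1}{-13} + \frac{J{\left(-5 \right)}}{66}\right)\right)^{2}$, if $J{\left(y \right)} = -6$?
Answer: $\frac{1042441}{20449} \approx 50.978$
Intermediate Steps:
$\left(10 + \left(\frac{37 - 1}{-13} + \frac{J{\left(-5 \right)}}{66}\right)\right)^{2} = \left(10 + \left(\frac{37 - 1}{-13} - \frac{6}{66}\right)\right)^{2} = \left(10 + \left(36 \left(- \frac{1}{13}\right) - \frac{1}{11}\right)\right)^{2} = \left(10 - \frac{409}{143}\right)^{2} = \left(\frac{1021}{143}\right)^{2} = \frac{1042441}{20449}$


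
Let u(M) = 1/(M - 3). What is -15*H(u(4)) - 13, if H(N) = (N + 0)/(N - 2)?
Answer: 2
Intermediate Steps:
u(M) = 1/(-3 + M)
H(N) = N/(-2 + N)
-15*H(u(4)) - 13 = -15/((-3 + 4)*(-2 + 1/(-3 + 4))) - 13 = -15/(1*(-2 + 1/1)) - 13 = -15/(-2 + 1) - 13 = -15/(-1) - 13 = -15*(-1) - 13 = 15 - 13 = 2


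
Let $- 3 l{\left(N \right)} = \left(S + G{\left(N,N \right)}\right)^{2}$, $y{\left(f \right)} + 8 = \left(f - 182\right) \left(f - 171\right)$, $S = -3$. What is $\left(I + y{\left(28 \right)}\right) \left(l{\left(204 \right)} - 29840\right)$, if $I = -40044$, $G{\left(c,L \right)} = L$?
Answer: $780825210$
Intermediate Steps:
$y{\left(f \right)} = -8 + \left(-182 + f\right) \left(-171 + f\right)$ ($y{\left(f \right)} = -8 + \left(f - 182\right) \left(f - 171\right) = -8 + \left(-182 + f\right) \left(-171 + f\right)$)
$l{\left(N \right)} = - \frac{\left(-3 + N\right)^{2}}{3}$
$\left(I + y{\left(28 \right)}\right) \left(l{\left(204 \right)} - 29840\right) = \left(-40044 + \left(31114 + 28^{2} - 9884\right)\right) \left(- \frac{\left(-3 + 204\right)^{2}}{3} - 29840\right) = \left(-40044 + \left(31114 + 784 - 9884\right)\right) \left(- \frac{201^{2}}{3} - 29840\right) = \left(-40044 + 22014\right) \left(\left(- \frac{1}{3}\right) 40401 - 29840\right) = - 18030 \left(-13467 - 29840\right) = \left(-18030\right) \left(-43307\right) = 780825210$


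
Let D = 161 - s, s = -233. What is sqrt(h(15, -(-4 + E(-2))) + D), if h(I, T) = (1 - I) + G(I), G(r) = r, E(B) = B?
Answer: sqrt(395) ≈ 19.875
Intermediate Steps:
D = 394 (D = 161 - 1*(-233) = 161 + 233 = 394)
h(I, T) = 1 (h(I, T) = (1 - I) + I = 1)
sqrt(h(15, -(-4 + E(-2))) + D) = sqrt(1 + 394) = sqrt(395)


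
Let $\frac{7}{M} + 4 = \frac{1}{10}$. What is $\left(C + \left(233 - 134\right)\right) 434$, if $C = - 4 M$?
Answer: $\frac{1797194}{39} \approx 46082.0$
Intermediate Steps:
$M = - \frac{70}{39}$ ($M = \frac{7}{-4 + \frac{1}{10}} = \frac{7}{- \frac{39}{10}} = 7 \left(- \frac{10}{39}\right) = - \frac{70}{39} \approx -1.7949$)
$C = \frac{280}{39}$ ($C = \left(-4\right) \left(- \frac{70}{39}\right) = \frac{280}{39} \approx 7.1795$)
$\left(C + \left(233 - 134\right)\right) 434 = \left(\frac{280}{39} + \left(233 - 134\right)\right) 434 = \left(\frac{280}{39} + 99\right) 434 = \frac{4141}{39} \cdot 434 = \frac{1797194}{39}$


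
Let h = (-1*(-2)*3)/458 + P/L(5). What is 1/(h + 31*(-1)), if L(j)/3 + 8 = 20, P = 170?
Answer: -4122/108263 ≈ -0.038074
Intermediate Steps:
L(j) = 36 (L(j) = -24 + 3*20 = -24 + 60 = 36)
h = 19519/4122 (h = (-1*(-2)*3)/458 + 170/36 = (2*3)*(1/458) + 170*(1/36) = 6*(1/458) + 85/18 = 3/229 + 85/18 = 19519/4122 ≈ 4.7353)
1/(h + 31*(-1)) = 1/(19519/4122 + 31*(-1)) = 1/(19519/4122 - 31) = 1/(-108263/4122) = -4122/108263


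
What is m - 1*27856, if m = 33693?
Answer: 5837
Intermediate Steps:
m - 1*27856 = 33693 - 1*27856 = 33693 - 27856 = 5837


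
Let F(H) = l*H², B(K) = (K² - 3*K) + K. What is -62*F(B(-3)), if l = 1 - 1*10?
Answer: 125550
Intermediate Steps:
B(K) = K² - 2*K
l = -9 (l = 1 - 10 = -9)
F(H) = -9*H²
-62*F(B(-3)) = -(-558)*(-3*(-2 - 3))² = -(-558)*(-3*(-5))² = -(-558)*15² = -(-558)*225 = -62*(-2025) = 125550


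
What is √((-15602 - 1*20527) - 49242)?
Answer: I*√85371 ≈ 292.18*I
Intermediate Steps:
√((-15602 - 1*20527) - 49242) = √((-15602 - 20527) - 49242) = √(-36129 - 49242) = √(-85371) = I*√85371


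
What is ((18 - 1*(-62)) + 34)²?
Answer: 12996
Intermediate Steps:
((18 - 1*(-62)) + 34)² = ((18 + 62) + 34)² = (80 + 34)² = 114² = 12996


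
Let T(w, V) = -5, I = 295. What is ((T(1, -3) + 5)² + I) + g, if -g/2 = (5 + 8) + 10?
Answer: 249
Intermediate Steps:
g = -46 (g = -2*((5 + 8) + 10) = -2*(13 + 10) = -2*23 = -46)
((T(1, -3) + 5)² + I) + g = ((-5 + 5)² + 295) - 46 = (0² + 295) - 46 = (0 + 295) - 46 = 295 - 46 = 249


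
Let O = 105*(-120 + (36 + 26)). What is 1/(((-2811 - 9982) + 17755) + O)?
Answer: -1/1128 ≈ -0.00088653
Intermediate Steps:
O = -6090 (O = 105*(-120 + 62) = 105*(-58) = -6090)
1/(((-2811 - 9982) + 17755) + O) = 1/(((-2811 - 9982) + 17755) - 6090) = 1/((-12793 + 17755) - 6090) = 1/(4962 - 6090) = 1/(-1128) = -1/1128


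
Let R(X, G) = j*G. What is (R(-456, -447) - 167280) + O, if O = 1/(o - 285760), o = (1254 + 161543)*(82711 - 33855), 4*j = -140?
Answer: -1206002356311719/7953324472 ≈ -1.5164e+5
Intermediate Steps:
j = -35 (j = (¼)*(-140) = -35)
R(X, G) = -35*G
o = 7953610232 (o = 162797*48856 = 7953610232)
O = 1/7953324472 (O = 1/(7953610232 - 285760) = 1/7953324472 ≈ 1.2573e-10)
(R(-456, -447) - 167280) + O = (-35*(-447) - 167280) + 1/7953324472 = (15645 - 167280) + 1/7953324472 = -151635 + 1/7953324472 = -1206002356311719/7953324472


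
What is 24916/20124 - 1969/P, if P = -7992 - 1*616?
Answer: 63525271/43306848 ≈ 1.4669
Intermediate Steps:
P = -8608 (P = -7992 - 616 = -8608)
24916/20124 - 1969/P = 24916/20124 - 1969/(-8608) = 24916*(1/20124) - 1969*(-1/8608) = 6229/5031 + 1969/8608 = 63525271/43306848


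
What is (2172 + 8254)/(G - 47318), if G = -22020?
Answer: -5213/34669 ≈ -0.15036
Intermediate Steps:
(2172 + 8254)/(G - 47318) = (2172 + 8254)/(-22020 - 47318) = 10426/(-69338) = 10426*(-1/69338) = -5213/34669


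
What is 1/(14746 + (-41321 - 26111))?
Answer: -1/52686 ≈ -1.8980e-5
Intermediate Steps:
1/(14746 + (-41321 - 26111)) = 1/(14746 - 67432) = 1/(-52686) = -1/52686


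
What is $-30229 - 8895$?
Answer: $-39124$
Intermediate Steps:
$-30229 - 8895 = -39124$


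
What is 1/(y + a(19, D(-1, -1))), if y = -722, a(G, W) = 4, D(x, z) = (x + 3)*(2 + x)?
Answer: -1/718 ≈ -0.0013928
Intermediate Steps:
D(x, z) = (2 + x)*(3 + x) (D(x, z) = (3 + x)*(2 + x) = (2 + x)*(3 + x))
1/(y + a(19, D(-1, -1))) = 1/(-722 + 4) = 1/(-718) = -1/718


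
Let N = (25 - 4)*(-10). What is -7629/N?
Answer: 2543/70 ≈ 36.329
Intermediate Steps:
N = -210 (N = 21*(-10) = -210)
-7629/N = -7629/(-210) = -7629*(-1/210) = 2543/70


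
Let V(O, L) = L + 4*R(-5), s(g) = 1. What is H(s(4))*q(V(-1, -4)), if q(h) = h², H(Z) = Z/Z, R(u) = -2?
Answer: 144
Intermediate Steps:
V(O, L) = -8 + L (V(O, L) = L + 4*(-2) = L - 8 = -8 + L)
H(Z) = 1
H(s(4))*q(V(-1, -4)) = 1*(-8 - 4)² = 1*(-12)² = 1*144 = 144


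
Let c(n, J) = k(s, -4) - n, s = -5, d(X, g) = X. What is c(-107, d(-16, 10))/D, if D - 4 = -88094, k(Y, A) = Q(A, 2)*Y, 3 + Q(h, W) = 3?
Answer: -107/88090 ≈ -0.0012147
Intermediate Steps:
Q(h, W) = 0 (Q(h, W) = -3 + 3 = 0)
k(Y, A) = 0 (k(Y, A) = 0*Y = 0)
D = -88090 (D = 4 - 88094 = -88090)
c(n, J) = -n (c(n, J) = 0 - n = -n)
c(-107, d(-16, 10))/D = -1*(-107)/(-88090) = 107*(-1/88090) = -107/88090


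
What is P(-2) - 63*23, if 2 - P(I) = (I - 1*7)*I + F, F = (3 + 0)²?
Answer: -1474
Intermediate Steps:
F = 9 (F = 3² = 9)
P(I) = -7 - I*(-7 + I) (P(I) = 2 - ((I - 1*7)*I + 9) = 2 - ((I - 7)*I + 9) = 2 - ((-7 + I)*I + 9) = 2 - (I*(-7 + I) + 9) = 2 - (9 + I*(-7 + I)) = 2 + (-9 - I*(-7 + I)) = -7 - I*(-7 + I))
P(-2) - 63*23 = (-7 - 1*(-2)² + 7*(-2)) - 63*23 = (-7 - 1*4 - 14) - 1449 = (-7 - 4 - 14) - 1449 = -25 - 1449 = -1474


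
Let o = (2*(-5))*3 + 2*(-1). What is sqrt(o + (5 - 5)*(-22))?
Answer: 4*I*sqrt(2) ≈ 5.6569*I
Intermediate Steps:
o = -32 (o = -10*3 - 2 = -30 - 2 = -32)
sqrt(o + (5 - 5)*(-22)) = sqrt(-32 + (5 - 5)*(-22)) = sqrt(-32 + 0*(-22)) = sqrt(-32 + 0) = sqrt(-32) = 4*I*sqrt(2)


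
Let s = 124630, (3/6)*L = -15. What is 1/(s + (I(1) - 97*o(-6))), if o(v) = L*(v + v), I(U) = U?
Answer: 1/89711 ≈ 1.1147e-5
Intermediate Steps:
L = -30 (L = 2*(-15) = -30)
o(v) = -60*v (o(v) = -30*(v + v) = -60*v)
1/(s + (I(1) - 97*o(-6))) = 1/(124630 + (1 - (-5820)*(-6))) = 1/(124630 + (1 - 97*360)) = 1/(124630 + (1 - 34920)) = 1/(124630 - 34919) = 1/89711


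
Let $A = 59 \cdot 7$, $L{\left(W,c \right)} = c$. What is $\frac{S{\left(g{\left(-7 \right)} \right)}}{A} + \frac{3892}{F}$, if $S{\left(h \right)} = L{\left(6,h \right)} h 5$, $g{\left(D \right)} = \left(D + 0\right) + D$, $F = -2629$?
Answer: $\frac{138432}{155111} \approx 0.89247$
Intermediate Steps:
$g{\left(D \right)} = 2 D$ ($g{\left(D \right)} = D + D = 2 D$)
$S{\left(h \right)} = 5 h^{2}$ ($S{\left(h \right)} = h h 5 = h^{2} \cdot 5 = 5 h^{2}$)
$A = 413$
$\frac{S{\left(g{\left(-7 \right)} \right)}}{A} + \frac{3892}{F} = \frac{5 \left(2 \left(-7\right)\right)^{2}}{413} + \frac{3892}{-2629} = 5 \left(-14\right)^{2} \cdot \frac{1}{413} + 3892 \left(- \frac{1}{2629}\right) = 5 \cdot 196 \cdot \frac{1}{413} - \frac{3892}{2629} = 980 \cdot \frac{1}{413} - \frac{3892}{2629} = \frac{140}{59} - \frac{3892}{2629} = \frac{138432}{155111}$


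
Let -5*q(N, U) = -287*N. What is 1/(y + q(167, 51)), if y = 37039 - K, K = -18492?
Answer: 5/325584 ≈ 1.5357e-5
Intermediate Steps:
q(N, U) = 287*N/5 (q(N, U) = -(-287)*N/5 = 287*N/5)
y = 55531 (y = 37039 - 1*(-18492) = 37039 + 18492 = 55531)
1/(y + q(167, 51)) = 1/(55531 + (287/5)*167) = 1/(55531 + 47929/5) = 1/(325584/5) = 5/325584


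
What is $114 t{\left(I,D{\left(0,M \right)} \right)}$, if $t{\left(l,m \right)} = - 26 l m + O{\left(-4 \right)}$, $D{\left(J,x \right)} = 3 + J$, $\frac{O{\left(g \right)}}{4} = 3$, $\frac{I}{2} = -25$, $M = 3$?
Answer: $445968$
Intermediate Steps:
$I = -50$ ($I = 2 \left(-25\right) = -50$)
$O{\left(g \right)} = 12$ ($O{\left(g \right)} = 4 \cdot 3 = 12$)
$t{\left(l,m \right)} = 12 - 26 l m$ ($t{\left(l,m \right)} = - 26 l m + 12 = 12 - 26 l m$)
$114 t{\left(I,D{\left(0,M \right)} \right)} = 114 \left(12 - - 1300 \left(3 + 0\right)\right) = 114 \left(12 - \left(-1300\right) 3\right) = 114 \left(12 + 3900\right) = 114 \cdot 3912 = 445968$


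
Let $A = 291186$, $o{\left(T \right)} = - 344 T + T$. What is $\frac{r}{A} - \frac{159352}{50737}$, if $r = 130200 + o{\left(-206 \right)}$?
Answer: $- \frac{2586438509}{1055278863} \approx -2.451$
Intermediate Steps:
$o{\left(T \right)} = - 343 T$
$r = 200858$ ($r = 130200 - -70658 = 130200 + 70658 = 200858$)
$\frac{r}{A} - \frac{159352}{50737} = \frac{200858}{291186} - \frac{159352}{50737} = 200858 \cdot \frac{1}{291186} - \frac{159352}{50737} = \frac{14347}{20799} - \frac{159352}{50737} = - \frac{2586438509}{1055278863}$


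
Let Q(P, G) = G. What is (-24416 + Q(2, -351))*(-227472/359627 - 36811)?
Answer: 327876863751223/359627 ≈ 9.1171e+8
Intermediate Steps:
(-24416 + Q(2, -351))*(-227472/359627 - 36811) = (-24416 - 351)*(-227472/359627 - 36811) = -24767*(-227472*1/359627 - 36811) = -24767*(-227472/359627 - 36811) = -24767*(-13238456969/359627) = 327876863751223/359627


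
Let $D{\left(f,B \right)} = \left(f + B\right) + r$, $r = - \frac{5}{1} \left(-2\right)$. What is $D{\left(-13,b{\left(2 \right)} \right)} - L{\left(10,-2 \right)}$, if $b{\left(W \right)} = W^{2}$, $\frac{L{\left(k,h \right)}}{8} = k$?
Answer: $-79$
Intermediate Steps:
$L{\left(k,h \right)} = 8 k$
$r = 10$ ($r = - 5 \cdot 1 \left(-2\right) = \left(-1\right) 5 \left(-2\right) = \left(-5\right) \left(-2\right) = 10$)
$D{\left(f,B \right)} = 10 + B + f$ ($D{\left(f,B \right)} = \left(f + B\right) + 10 = \left(B + f\right) + 10 = 10 + B + f$)
$D{\left(-13,b{\left(2 \right)} \right)} - L{\left(10,-2 \right)} = \left(10 + 2^{2} - 13\right) - 8 \cdot 10 = \left(10 + 4 - 13\right) - 80 = 1 - 80 = -79$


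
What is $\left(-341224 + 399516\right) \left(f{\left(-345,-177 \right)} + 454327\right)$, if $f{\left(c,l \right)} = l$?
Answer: $26473311800$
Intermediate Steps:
$\left(-341224 + 399516\right) \left(f{\left(-345,-177 \right)} + 454327\right) = \left(-341224 + 399516\right) \left(-177 + 454327\right) = 58292 \cdot 454150 = 26473311800$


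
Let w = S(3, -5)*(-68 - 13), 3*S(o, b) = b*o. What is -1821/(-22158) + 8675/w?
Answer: 4287959/199422 ≈ 21.502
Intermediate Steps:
S(o, b) = b*o/3 (S(o, b) = (b*o)/3 = b*o/3)
w = 405 (w = ((⅓)*(-5)*3)*(-68 - 13) = -5*(-81) = 405)
-1821/(-22158) + 8675/w = -1821/(-22158) + 8675/405 = -1821*(-1/22158) + 8675*(1/405) = 607/7386 + 1735/81 = 4287959/199422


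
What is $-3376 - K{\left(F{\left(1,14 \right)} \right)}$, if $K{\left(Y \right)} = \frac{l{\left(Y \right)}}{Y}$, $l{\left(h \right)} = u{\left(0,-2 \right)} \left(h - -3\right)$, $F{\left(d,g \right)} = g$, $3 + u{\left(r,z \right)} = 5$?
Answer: $- \frac{23649}{7} \approx -3378.4$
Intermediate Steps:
$u{\left(r,z \right)} = 2$ ($u{\left(r,z \right)} = -3 + 5 = 2$)
$l{\left(h \right)} = 6 + 2 h$ ($l{\left(h \right)} = 2 \left(h - -3\right) = 2 \left(h + 3\right) = 2 \left(3 + h\right) = 6 + 2 h$)
$K{\left(Y \right)} = \frac{6 + 2 Y}{Y}$
$-3376 - K{\left(F{\left(1,14 \right)} \right)} = -3376 - \left(2 + \frac{6}{14}\right) = -3376 - \left(2 + 6 \cdot \frac{1}{14}\right) = -3376 - \left(2 + \frac{3}{7}\right) = -3376 - \frac{17}{7} = - \frac{23649}{7}$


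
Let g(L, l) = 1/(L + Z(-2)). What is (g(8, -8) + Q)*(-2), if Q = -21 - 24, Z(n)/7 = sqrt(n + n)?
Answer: 5846/65 + 7*I/65 ≈ 89.938 + 0.10769*I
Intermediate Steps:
Z(n) = 7*sqrt(2)*sqrt(n) (Z(n) = 7*sqrt(n + n) = 7*sqrt(2*n) = 7*(sqrt(2)*sqrt(n)) = 7*sqrt(2)*sqrt(n))
Q = -45
g(L, l) = 1/(L + 14*I) (g(L, l) = 1/(L + 7*sqrt(2)*sqrt(-2)) = 1/(L + 7*sqrt(2)*(I*sqrt(2))) = 1/(L + 14*I))
(g(8, -8) + Q)*(-2) = (1/(8 + 14*I) - 45)*(-2) = ((8 - 14*I)/260 - 45)*(-2) = (-45 + (8 - 14*I)/260)*(-2) = 90 - (8 - 14*I)/130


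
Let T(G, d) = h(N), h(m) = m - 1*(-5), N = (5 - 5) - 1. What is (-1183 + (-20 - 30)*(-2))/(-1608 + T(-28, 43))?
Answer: 1083/1604 ≈ 0.67519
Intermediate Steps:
N = -1 (N = 0 - 1 = -1)
h(m) = 5 + m (h(m) = m + 5 = 5 + m)
T(G, d) = 4 (T(G, d) = 5 - 1 = 4)
(-1183 + (-20 - 30)*(-2))/(-1608 + T(-28, 43)) = (-1183 + (-20 - 30)*(-2))/(-1608 + 4) = (-1183 - 50*(-2))/(-1604) = (-1183 + 100)*(-1/1604) = -1083*(-1/1604) = 1083/1604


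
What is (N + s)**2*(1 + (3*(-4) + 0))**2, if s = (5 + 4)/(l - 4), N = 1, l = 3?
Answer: 7744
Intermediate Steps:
s = -9 (s = (5 + 4)/(3 - 4) = 9/(-1) = 9*(-1) = -9)
(N + s)**2*(1 + (3*(-4) + 0))**2 = (1 - 9)**2*(1 + (3*(-4) + 0))**2 = (-8)**2*(1 + (-12 + 0))**2 = 64*(1 - 12)**2 = 64*(-11)**2 = 64*121 = 7744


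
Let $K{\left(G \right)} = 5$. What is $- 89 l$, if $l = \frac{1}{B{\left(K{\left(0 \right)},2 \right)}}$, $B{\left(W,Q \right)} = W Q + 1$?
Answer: $- \frac{89}{11} \approx -8.0909$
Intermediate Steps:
$B{\left(W,Q \right)} = 1 + Q W$ ($B{\left(W,Q \right)} = Q W + 1 = 1 + Q W$)
$l = \frac{1}{11}$ ($l = \frac{1}{1 + 2 \cdot 5} = \frac{1}{1 + 10} = \frac{1}{11} \approx 0.090909$)
$- 89 l = \left(-89\right) \frac{1}{11} = - \frac{89}{11}$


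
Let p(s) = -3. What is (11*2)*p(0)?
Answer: -66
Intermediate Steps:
(11*2)*p(0) = (11*2)*(-3) = 22*(-3) = -66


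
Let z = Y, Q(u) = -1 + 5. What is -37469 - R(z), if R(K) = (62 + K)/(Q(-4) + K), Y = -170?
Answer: -3109981/83 ≈ -37470.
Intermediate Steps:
Q(u) = 4
z = -170
R(K) = (62 + K)/(4 + K)
-37469 - R(z) = -37469 - (62 - 170)/(4 - 170) = -37469 - (-108)/(-166) = -37469 - (-1)*(-108)/166 = -37469 - 1*54/83 = -37469 - 54/83 = -3109981/83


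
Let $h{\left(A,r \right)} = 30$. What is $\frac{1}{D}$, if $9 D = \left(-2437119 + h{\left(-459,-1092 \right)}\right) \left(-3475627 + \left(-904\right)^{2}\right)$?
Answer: $\frac{1}{719864911731} \approx 1.3891 \cdot 10^{-12}$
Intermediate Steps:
$D = 719864911731$ ($D = \frac{\left(-2437119 + 30\right) \left(-3475627 + \left(-904\right)^{2}\right)}{9} = \frac{\left(-2437089\right) \left(-3475627 + 817216\right)}{9} = \frac{\left(-2437089\right) \left(-2658411\right)}{9} = \frac{1}{9} \cdot 6478784205579 = 719864911731$)
$\frac{1}{D} = \frac{1}{719864911731}$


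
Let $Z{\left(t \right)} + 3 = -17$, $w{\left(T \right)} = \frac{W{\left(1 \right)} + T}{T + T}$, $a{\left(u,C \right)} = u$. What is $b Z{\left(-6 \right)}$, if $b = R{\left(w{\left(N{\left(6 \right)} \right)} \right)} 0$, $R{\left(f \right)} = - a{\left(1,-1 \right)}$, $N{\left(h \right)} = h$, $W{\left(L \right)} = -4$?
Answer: $0$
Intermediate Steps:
$w{\left(T \right)} = \frac{-4 + T}{2 T}$ ($w{\left(T \right)} = \frac{-4 + T}{T + T} = \frac{-4 + T}{2 T}$)
$R{\left(f \right)} = -1$ ($R{\left(f \right)} = \left(-1\right) 1 = -1$)
$Z{\left(t \right)} = -20$ ($Z{\left(t \right)} = -3 - 17 = -20$)
$b = 0$ ($b = \left(-1\right) 0 = 0$)
$b Z{\left(-6 \right)} = 0 \left(-20\right) = 0$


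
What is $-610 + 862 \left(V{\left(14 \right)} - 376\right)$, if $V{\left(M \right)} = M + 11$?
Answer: $-303172$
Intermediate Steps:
$V{\left(M \right)} = 11 + M$
$-610 + 862 \left(V{\left(14 \right)} - 376\right) = -610 + 862 \left(\left(11 + 14\right) - 376\right) = -610 + 862 \left(25 - 376\right) = -610 + 862 \left(-351\right) = -610 - 302562 = -303172$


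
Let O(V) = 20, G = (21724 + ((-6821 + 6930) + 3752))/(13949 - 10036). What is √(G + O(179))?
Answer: √4485/13 ≈ 5.1516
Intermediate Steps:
G = 85/13 (G = (21724 + (109 + 3752))/3913 = (21724 + 3861)*(1/3913) = 25585*(1/3913) = 85/13 ≈ 6.5385)
√(G + O(179)) = √(85/13 + 20) = √(345/13) = √4485/13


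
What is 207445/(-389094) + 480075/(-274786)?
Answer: -60949320955/26729395971 ≈ -2.2802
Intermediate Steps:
207445/(-389094) + 480075/(-274786) = 207445*(-1/389094) + 480075*(-1/274786) = -207445/389094 - 480075/274786 = -60949320955/26729395971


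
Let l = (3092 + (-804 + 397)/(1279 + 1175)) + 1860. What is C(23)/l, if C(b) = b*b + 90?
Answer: 1519026/12151801 ≈ 0.12500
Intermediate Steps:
l = 12151801/2454 (l = (3092 - 407/2454) + 1860 = 7587361/2454 + 1860 = 12151801/2454 ≈ 4951.8)
C(b) = 90 + b**2 (C(b) = b**2 + 90 = 90 + b**2)
C(23)/l = (90 + 23**2)/(12151801/2454) = (90 + 529)*(2454/12151801) = 619*(2454/12151801) = 1519026/12151801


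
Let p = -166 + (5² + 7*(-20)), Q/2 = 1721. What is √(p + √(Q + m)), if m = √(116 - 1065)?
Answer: √(-281 + √(3442 + I*√949)) ≈ 0.0088 + 14.911*I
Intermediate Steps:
Q = 3442 (Q = 2*1721 = 3442)
m = I*√949 (m = √(-949) = I*√949 ≈ 30.806*I)
p = -281 (p = -166 + (25 - 140) = -166 - 115 = -281)
√(p + √(Q + m)) = √(-281 + √(3442 + I*√949))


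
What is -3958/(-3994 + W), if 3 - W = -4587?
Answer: -1979/298 ≈ -6.6409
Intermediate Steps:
W = 4590 (W = 3 - 1*(-4587) = 3 + 4587 = 4590)
-3958/(-3994 + W) = -3958/(-3994 + 4590) = -3958/596 = -3958*1/596 = -1979/298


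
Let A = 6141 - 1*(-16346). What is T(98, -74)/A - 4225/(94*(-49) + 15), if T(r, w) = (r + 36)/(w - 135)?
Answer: 19855967981/21576703753 ≈ 0.92025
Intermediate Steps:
A = 22487 (A = 6141 + 16346 = 22487)
T(r, w) = (36 + r)/(-135 + w)
T(98, -74)/A - 4225/(94*(-49) + 15) = ((36 + 98)/(-135 - 74))/22487 - 4225/(94*(-49) + 15) = (134/(-209))*(1/22487) - 4225/(-4606 + 15) = -1/209*134*(1/22487) - 4225/(-4591) = -134/209*1/22487 - 4225*(-1/4591) = -134/4699783 + 4225/4591 = 19855967981/21576703753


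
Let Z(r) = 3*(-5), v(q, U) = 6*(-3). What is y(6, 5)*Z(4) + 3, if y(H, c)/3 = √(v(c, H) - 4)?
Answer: 3 - 45*I*√22 ≈ 3.0 - 211.07*I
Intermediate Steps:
v(q, U) = -18
Z(r) = -15
y(H, c) = 3*I*√22 (y(H, c) = 3*√(-18 - 4) = 3*√(-22) = 3*(I*√22) = 3*I*√22)
y(6, 5)*Z(4) + 3 = (3*I*√22)*(-15) + 3 = -45*I*√22 + 3 = 3 - 45*I*√22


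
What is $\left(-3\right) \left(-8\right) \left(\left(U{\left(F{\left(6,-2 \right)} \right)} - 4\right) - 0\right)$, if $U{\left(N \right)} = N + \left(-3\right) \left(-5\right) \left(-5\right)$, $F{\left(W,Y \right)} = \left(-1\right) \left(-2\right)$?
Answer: $-1848$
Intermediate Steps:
$F{\left(W,Y \right)} = 2$
$U{\left(N \right)} = -75 + N$ ($U{\left(N \right)} = N + 15 \left(-5\right) = N - 75 = -75 + N$)
$\left(-3\right) \left(-8\right) \left(\left(U{\left(F{\left(6,-2 \right)} \right)} - 4\right) - 0\right) = \left(-3\right) \left(-8\right) \left(\left(\left(-75 + 2\right) - 4\right) - 0\right) = 24 \left(\left(-73 - 4\right) + 0\right) = 24 \left(-77 + 0\right) = 24 \left(-77\right) = -1848$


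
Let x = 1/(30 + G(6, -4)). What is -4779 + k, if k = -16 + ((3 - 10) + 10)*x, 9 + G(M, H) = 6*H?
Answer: -4796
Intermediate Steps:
G(M, H) = -9 + 6*H
x = -⅓ (x = 1/(30 + (-9 + 6*(-4))) = 1/(30 + (-9 - 24)) = 1/(30 - 33) = 1/(-3) = -⅓ ≈ -0.33333)
k = -17 (k = -16 + ((3 - 10) + 10)*(-⅓) = -16 + (-7 + 10)*(-⅓) = -16 + 3*(-⅓) = -16 - 1 = -17)
-4779 + k = -4779 - 17 = -4796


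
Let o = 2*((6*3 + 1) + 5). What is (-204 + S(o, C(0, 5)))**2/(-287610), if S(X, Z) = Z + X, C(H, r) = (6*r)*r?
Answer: -6/47935 ≈ -0.00012517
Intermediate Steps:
C(H, r) = 6*r**2
o = 48 (o = 2*((18 + 1) + 5) = 2*(19 + 5) = 2*24 = 48)
S(X, Z) = X + Z
(-204 + S(o, C(0, 5)))**2/(-287610) = (-204 + (48 + 6*5**2))**2/(-287610) = (-204 + (48 + 6*25))**2*(-1/287610) = (-204 + (48 + 150))**2*(-1/287610) = (-204 + 198)**2*(-1/287610) = (-6)**2*(-1/287610) = 36*(-1/287610) = -6/47935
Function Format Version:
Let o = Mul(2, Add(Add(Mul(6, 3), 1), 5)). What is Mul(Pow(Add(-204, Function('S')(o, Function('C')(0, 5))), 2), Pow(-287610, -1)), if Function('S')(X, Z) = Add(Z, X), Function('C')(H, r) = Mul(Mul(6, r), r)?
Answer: Rational(-6, 47935) ≈ -0.00012517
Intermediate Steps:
Function('C')(H, r) = Mul(6, Pow(r, 2))
o = 48 (o = Mul(2, Add(Add(18, 1), 5)) = Mul(2, Add(19, 5)) = Mul(2, 24) = 48)
Function('S')(X, Z) = Add(X, Z)
Mul(Pow(Add(-204, Function('S')(o, Function('C')(0, 5))), 2), Pow(-287610, -1)) = Mul(Pow(Add(-204, Add(48, Mul(6, Pow(5, 2)))), 2), Pow(-287610, -1)) = Mul(Pow(Add(-204, Add(48, Mul(6, 25))), 2), Rational(-1, 287610)) = Mul(Pow(Add(-204, Add(48, 150)), 2), Rational(-1, 287610)) = Mul(Pow(Add(-204, 198), 2), Rational(-1, 287610)) = Mul(Pow(-6, 2), Rational(-1, 287610)) = Mul(36, Rational(-1, 287610)) = Rational(-6, 47935)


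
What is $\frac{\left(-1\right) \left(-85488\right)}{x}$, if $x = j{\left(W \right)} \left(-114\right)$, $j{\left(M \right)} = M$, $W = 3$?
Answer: $- \frac{14248}{57} \approx -249.96$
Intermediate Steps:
$x = -342$ ($x = 3 \left(-114\right) = -342$)
$\frac{\left(-1\right) \left(-85488\right)}{x} = \frac{\left(-1\right) \left(-85488\right)}{-342} = 85488 \left(- \frac{1}{342}\right) = - \frac{14248}{57}$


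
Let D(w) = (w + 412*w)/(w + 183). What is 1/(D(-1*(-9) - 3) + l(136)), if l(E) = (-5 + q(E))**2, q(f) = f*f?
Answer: 9/3077253847 ≈ 2.9247e-9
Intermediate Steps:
q(f) = f**2
D(w) = 413*w/(183 + w) (D(w) = (413*w)/(183 + w) = 413*w/(183 + w))
l(E) = (-5 + E**2)**2
1/(D(-1*(-9) - 3) + l(136)) = 1/(413*(-1*(-9) - 3)/(183 + (-1*(-9) - 3)) + (-5 + 136**2)**2) = 1/(413*(9 - 3)/(183 + (9 - 3)) + (-5 + 18496)**2) = 1/(413*6/(183 + 6) + 18491**2) = 1/(413*6/189 + 341917081) = 1/(413*6*(1/189) + 341917081) = 1/(118/9 + 341917081) = 1/(3077253847/9) = 9/3077253847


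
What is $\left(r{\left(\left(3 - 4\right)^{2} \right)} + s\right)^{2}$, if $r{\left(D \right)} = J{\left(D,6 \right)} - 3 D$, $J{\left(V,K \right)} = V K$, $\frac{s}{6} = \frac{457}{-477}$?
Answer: $\frac{190969}{25281} \approx 7.5539$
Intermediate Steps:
$s = - \frac{914}{159}$ ($s = 6 \frac{457}{-477} = 6 \cdot 457 \left(- \frac{1}{477}\right) = 6 \left(- \frac{457}{477}\right) = - \frac{914}{159} \approx -5.7484$)
$J{\left(V,K \right)} = K V$
$r{\left(D \right)} = 3 D$ ($r{\left(D \right)} = 6 D - 3 D = 3 D$)
$\left(r{\left(\left(3 - 4\right)^{2} \right)} + s\right)^{2} = \left(3 \left(3 - 4\right)^{2} - \frac{914}{159}\right)^{2} = \left(3 \left(-1\right)^{2} - \frac{914}{159}\right)^{2} = \left(3 \cdot 1 - \frac{914}{159}\right)^{2} = \left(3 - \frac{914}{159}\right)^{2} = \left(- \frac{437}{159}\right)^{2} = \frac{190969}{25281}$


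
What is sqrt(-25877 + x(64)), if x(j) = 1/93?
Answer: 52*I*sqrt(82770)/93 ≈ 160.86*I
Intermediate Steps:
x(j) = 1/93
sqrt(-25877 + x(64)) = sqrt(-25877 + 1/93) = sqrt(-2406560/93) = 52*I*sqrt(82770)/93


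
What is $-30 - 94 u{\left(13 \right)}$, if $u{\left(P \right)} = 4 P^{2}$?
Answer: $-63574$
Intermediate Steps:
$-30 - 94 u{\left(13 \right)} = -30 - 94 \cdot 4 \cdot 13^{2} = -30 - 94 \cdot 4 \cdot 169 = -30 - 63544 = -63574$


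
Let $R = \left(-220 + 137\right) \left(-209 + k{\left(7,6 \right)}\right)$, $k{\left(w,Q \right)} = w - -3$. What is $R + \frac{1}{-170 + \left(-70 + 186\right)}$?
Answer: $\frac{891917}{54} \approx 16517.0$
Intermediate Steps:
$k{\left(w,Q \right)} = 3 + w$ ($k{\left(w,Q \right)} = w + 3 = 3 + w$)
$R = 16517$ ($R = \left(-220 + 137\right) \left(-209 + \left(3 + 7\right)\right) = - 83 \left(-209 + 10\right) = \left(-83\right) \left(-199\right) = 16517$)
$R + \frac{1}{-170 + \left(-70 + 186\right)} = 16517 + \frac{1}{-170 + \left(-70 + 186\right)} = 16517 + \frac{1}{-170 + 116} = 16517 + \frac{1}{-54} = 16517 - \frac{1}{54} = \frac{891917}{54}$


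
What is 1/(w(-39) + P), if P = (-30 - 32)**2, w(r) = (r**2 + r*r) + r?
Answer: 1/6847 ≈ 0.00014605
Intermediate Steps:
w(r) = r + 2*r**2 (w(r) = (r**2 + r**2) + r = 2*r**2 + r = r + 2*r**2)
P = 3844 (P = (-62)**2 = 3844)
1/(w(-39) + P) = 1/(-39*(1 + 2*(-39)) + 3844) = 1/(-39*(1 - 78) + 3844) = 1/(-39*(-77) + 3844) = 1/(3003 + 3844) = 1/6847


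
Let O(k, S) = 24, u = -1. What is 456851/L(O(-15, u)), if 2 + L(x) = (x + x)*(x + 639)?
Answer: 456851/31822 ≈ 14.356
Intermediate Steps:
L(x) = -2 + 2*x*(639 + x) (L(x) = -2 + (x + x)*(x + 639) = -2 + (2*x)*(639 + x) = -2 + 2*x*(639 + x))
456851/L(O(-15, u)) = 456851/(-2 + 2*24² + 1278*24) = 456851/(-2 + 2*576 + 30672) = 456851/(-2 + 1152 + 30672) = 456851/31822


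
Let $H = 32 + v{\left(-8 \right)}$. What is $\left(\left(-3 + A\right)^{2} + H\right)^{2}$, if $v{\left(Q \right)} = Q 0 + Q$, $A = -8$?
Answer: $21025$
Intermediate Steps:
$v{\left(Q \right)} = Q$ ($v{\left(Q \right)} = 0 + Q = Q$)
$H = 24$ ($H = 32 - 8 = 24$)
$\left(\left(-3 + A\right)^{2} + H\right)^{2} = \left(\left(-3 - 8\right)^{2} + 24\right)^{2} = \left(\left(-11\right)^{2} + 24\right)^{2} = \left(121 + 24\right)^{2} = 145^{2} = 21025$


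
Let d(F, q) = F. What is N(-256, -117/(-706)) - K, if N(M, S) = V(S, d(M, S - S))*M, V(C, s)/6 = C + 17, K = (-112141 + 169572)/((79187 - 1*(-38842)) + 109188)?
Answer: -91948607009/3487287 ≈ -26367.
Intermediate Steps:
K = 2497/9879 (K = 57431/((79187 + 38842) + 109188) = 57431/(118029 + 109188) = 57431/227217 = 57431*(1/227217) = 2497/9879 ≈ 0.25276)
V(C, s) = 102 + 6*C (V(C, s) = 6*(C + 17) = 6*(17 + C) = 102 + 6*C)
N(M, S) = M*(102 + 6*S) (N(M, S) = (102 + 6*S)*M = M*(102 + 6*S))
N(-256, -117/(-706)) - K = 6*(-256)*(17 - 117/(-706)) - 1*2497/9879 = 6*(-256)*(17 - 117*(-1/706)) - 2497/9879 = 6*(-256)*(17 + 117/706) - 2497/9879 = 6*(-256)*(12119/706) - 2497/9879 = -9307392/353 - 2497/9879 = -91948607009/3487287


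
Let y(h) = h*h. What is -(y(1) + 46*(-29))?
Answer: 1333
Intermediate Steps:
y(h) = h**2
-(y(1) + 46*(-29)) = -(1**2 + 46*(-29)) = -(1 - 1334) = -1*(-1333) = 1333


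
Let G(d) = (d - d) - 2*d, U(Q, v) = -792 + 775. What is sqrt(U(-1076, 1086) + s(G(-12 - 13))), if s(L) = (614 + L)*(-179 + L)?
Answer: I*sqrt(85673) ≈ 292.7*I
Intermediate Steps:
U(Q, v) = -17
G(d) = -2*d (G(d) = 0 - 2*d = -2*d)
s(L) = (-179 + L)*(614 + L)
sqrt(U(-1076, 1086) + s(G(-12 - 13))) = sqrt(-17 + (-109906 + (-2*(-12 - 13))**2 + 435*(-2*(-12 - 13)))) = sqrt(-17 + (-109906 + (-2*(-25))**2 + 435*(-2*(-25)))) = sqrt(-17 + (-109906 + 50**2 + 435*50)) = sqrt(-17 + (-109906 + 2500 + 21750)) = sqrt(-17 - 85656) = sqrt(-85673) = I*sqrt(85673)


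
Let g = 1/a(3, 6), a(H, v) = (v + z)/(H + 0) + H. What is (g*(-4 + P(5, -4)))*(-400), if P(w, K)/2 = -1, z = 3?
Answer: 400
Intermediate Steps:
P(w, K) = -2 (P(w, K) = 2*(-1) = -2)
a(H, v) = H + (3 + v)/H (a(H, v) = (v + 3)/(H + 0) + H = (3 + v)/H + H = H + (3 + v)/H)
g = ⅙ (g = 1/((3 + 6 + 3²)/3) = 1/((3 + 6 + 9)/3) = 1/((⅓)*18) = 1/6 = ⅙ ≈ 0.16667)
(g*(-4 + P(5, -4)))*(-400) = ((-4 - 2)/6)*(-400) = ((⅙)*(-6))*(-400) = -1*(-400) = 400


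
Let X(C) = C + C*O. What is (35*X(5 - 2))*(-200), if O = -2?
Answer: 21000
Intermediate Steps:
X(C) = -C (X(C) = C + C*(-2) = C - 2*C = -C)
(35*X(5 - 2))*(-200) = (35*(-(5 - 2)))*(-200) = (35*(-1*3))*(-200) = (35*(-3))*(-200) = -105*(-200) = 21000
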